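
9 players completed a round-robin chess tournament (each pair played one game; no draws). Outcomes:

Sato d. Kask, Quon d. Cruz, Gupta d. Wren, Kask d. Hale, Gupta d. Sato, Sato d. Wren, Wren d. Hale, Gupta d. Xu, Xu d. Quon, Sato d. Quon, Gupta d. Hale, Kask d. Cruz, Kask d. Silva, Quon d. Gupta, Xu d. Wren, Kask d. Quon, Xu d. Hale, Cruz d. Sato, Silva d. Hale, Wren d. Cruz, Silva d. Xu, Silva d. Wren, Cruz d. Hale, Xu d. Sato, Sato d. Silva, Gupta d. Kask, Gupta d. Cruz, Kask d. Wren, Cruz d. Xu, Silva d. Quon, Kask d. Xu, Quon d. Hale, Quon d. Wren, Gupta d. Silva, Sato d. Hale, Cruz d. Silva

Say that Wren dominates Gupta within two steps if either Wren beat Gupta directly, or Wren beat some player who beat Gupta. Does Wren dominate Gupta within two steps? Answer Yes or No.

No

Wren did not beat Gupta directly.
Wren beat Cruz, Hale, but each of them lost to Gupta. No two-step path.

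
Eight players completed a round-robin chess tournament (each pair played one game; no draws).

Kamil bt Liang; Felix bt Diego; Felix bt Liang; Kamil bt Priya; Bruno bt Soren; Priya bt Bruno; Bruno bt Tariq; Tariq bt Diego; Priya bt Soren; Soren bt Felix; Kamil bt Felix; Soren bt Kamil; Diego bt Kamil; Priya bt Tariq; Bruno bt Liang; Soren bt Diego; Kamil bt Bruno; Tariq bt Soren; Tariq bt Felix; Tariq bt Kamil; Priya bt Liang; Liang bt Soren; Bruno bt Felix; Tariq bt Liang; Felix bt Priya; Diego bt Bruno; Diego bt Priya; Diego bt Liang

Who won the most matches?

Win totals: Kamil 4, Bruno 4, Diego 4, Felix 3, Tariq 5, Priya 4, Soren 3, Liang 1.
Tariq leads with 5 wins (next highest: 4).

Tariq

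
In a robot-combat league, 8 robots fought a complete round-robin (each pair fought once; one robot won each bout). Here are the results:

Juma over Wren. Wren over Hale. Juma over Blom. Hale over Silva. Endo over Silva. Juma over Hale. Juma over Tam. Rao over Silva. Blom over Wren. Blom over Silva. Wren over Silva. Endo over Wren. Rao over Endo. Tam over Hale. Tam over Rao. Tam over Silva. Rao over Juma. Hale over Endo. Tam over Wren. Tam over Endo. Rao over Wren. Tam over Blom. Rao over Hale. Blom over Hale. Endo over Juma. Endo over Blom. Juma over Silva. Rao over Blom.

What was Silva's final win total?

Silva's results: beat no one; lost to Hale, Wren, Rao, Tam, Endo, Juma, Blom.
That is 0 wins.

0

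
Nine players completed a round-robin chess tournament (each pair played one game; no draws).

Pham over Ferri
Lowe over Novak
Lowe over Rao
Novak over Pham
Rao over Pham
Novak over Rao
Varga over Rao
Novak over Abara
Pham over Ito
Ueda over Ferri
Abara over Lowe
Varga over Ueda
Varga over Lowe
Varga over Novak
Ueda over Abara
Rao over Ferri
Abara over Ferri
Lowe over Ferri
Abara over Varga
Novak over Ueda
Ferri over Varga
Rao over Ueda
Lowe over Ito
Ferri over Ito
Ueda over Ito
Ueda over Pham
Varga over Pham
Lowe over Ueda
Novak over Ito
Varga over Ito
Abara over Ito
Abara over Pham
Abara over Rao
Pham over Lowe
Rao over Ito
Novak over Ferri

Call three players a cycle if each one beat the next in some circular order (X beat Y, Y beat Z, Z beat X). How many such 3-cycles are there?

Win totals: Varga 6, Lowe 5, Rao 4, Novak 6, Ferri 2, Ito 0, Abara 6, Ueda 4, Pham 3.
A player with w wins dominates both others in C(w,2) triples; summing gives 15 + 10 + 6 + 15 + 1 + 0 + 15 + 6 + 3 = 71 transitive triples.
Total triples C(9,3) = 84, so cyclic triples = 84 − 71 = 13.

13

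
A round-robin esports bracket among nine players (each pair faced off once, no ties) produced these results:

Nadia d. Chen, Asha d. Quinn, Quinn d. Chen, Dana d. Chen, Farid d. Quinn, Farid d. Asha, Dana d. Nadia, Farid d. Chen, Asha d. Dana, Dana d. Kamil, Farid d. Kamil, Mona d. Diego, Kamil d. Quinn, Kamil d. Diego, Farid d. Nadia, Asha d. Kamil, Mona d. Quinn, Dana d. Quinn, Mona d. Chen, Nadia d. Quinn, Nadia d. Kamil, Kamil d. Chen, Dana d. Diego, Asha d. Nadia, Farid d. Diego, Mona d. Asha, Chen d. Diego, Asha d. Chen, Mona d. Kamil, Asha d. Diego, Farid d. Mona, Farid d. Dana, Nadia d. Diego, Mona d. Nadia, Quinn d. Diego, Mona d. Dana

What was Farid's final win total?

Farid's results: beat Kamil, Dana, Chen, Mona, Asha, Quinn, Diego, Nadia; lost to no one.
That is 8 wins.

8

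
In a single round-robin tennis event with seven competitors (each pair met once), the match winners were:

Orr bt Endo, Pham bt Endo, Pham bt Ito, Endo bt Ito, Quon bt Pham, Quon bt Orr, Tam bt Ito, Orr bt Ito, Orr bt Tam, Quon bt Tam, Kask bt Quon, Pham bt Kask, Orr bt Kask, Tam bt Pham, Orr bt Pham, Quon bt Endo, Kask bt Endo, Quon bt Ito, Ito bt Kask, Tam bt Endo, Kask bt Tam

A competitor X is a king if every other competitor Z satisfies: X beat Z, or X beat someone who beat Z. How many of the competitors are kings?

Ito cannot reach Pham, Orr in two steps.
Endo cannot reach Pham, Tam, Quon, Orr in two steps.
Pham cannot reach Orr in two steps.
Tam cannot reach Quon, Orr in two steps.
Quon reaches everyone (king).
Kask reaches everyone (king).
Orr reaches everyone (king).
Kings: Quon, Kask, Orr — 3.

3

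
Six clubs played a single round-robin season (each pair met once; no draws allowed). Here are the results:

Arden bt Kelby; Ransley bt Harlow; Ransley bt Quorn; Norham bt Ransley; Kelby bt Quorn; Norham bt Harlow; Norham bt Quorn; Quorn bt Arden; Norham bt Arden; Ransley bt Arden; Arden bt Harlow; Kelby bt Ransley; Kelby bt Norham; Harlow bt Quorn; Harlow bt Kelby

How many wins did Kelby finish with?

3

Kelby's results: beat Quorn, Ransley, Norham; lost to Arden, Harlow.
That is 3 wins.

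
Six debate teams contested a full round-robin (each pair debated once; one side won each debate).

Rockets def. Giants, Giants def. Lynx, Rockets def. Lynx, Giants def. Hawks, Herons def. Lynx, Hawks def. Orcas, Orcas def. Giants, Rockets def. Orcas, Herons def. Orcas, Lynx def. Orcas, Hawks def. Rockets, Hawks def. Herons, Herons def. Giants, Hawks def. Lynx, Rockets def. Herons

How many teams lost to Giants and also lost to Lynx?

0

Giants beat: Hawks, Lynx.
Lynx beat: Orcas.
No one was beaten by both.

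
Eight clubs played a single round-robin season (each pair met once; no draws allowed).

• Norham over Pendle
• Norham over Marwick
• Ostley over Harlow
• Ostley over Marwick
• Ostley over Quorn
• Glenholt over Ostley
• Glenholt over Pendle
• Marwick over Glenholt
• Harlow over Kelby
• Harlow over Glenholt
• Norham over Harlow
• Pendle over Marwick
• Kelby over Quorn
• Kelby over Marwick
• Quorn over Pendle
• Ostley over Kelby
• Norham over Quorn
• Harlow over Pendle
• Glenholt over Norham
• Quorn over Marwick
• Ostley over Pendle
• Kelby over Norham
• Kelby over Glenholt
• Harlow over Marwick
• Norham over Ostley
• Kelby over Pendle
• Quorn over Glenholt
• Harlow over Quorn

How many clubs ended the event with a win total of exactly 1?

Win totals: Ostley 5, Harlow 5, Norham 5, Pendle 1, Kelby 5, Quorn 3, Marwick 1, Glenholt 3.
Exactly 1: Pendle, Marwick — 2 clubs.

2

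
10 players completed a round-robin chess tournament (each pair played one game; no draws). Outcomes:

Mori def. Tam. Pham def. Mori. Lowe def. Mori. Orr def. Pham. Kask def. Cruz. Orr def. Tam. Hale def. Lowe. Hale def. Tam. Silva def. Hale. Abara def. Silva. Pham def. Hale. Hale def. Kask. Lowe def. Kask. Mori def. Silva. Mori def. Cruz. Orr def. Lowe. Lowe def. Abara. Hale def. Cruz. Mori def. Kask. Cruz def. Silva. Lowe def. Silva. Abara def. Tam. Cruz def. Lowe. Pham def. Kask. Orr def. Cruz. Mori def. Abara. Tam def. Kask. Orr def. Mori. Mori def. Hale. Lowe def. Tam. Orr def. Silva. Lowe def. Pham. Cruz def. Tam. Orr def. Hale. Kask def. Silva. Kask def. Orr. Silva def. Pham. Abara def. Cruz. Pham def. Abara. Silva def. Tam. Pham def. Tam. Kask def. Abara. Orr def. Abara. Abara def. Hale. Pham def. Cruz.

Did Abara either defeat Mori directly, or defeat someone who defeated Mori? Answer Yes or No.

No

Abara did not beat Mori directly.
Abara beat Cruz, Hale, Tam, Silva, but each of them lost to Mori. No two-step path.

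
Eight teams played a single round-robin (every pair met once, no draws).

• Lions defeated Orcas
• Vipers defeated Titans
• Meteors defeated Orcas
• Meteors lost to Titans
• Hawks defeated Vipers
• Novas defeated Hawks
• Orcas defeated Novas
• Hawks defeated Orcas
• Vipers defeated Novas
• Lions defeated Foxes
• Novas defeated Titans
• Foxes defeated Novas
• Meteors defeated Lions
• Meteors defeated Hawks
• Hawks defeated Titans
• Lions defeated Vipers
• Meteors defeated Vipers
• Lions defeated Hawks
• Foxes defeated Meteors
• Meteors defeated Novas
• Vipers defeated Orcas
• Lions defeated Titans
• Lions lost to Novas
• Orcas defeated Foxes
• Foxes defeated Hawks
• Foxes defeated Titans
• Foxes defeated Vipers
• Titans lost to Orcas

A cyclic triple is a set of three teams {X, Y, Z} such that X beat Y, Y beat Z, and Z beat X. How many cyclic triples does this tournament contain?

Win totals: Vipers 3, Lions 5, Hawks 3, Orcas 3, Meteors 5, Novas 3, Titans 1, Foxes 5.
A team with w wins dominates both others in C(w,2) triples; summing gives 3 + 10 + 3 + 3 + 10 + 3 + 0 + 10 = 42 transitive triples.
Total triples C(8,3) = 56, so cyclic triples = 56 − 42 = 14.

14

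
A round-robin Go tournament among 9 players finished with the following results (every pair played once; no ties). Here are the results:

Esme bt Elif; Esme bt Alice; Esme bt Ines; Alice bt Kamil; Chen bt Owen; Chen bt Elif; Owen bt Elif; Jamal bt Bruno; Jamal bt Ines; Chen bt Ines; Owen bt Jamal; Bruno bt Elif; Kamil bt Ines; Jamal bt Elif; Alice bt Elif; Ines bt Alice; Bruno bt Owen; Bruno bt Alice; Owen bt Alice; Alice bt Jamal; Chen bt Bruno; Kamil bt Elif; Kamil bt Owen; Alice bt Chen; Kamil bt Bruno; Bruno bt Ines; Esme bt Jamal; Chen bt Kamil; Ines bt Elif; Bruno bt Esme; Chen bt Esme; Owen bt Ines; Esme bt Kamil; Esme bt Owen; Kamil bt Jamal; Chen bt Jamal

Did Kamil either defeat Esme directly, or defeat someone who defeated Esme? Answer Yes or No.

Yes

Kamil did not beat Esme directly.
Kamil beat Owen, Ines, Elif, Bruno, Jamal. Of those, Bruno beat Esme.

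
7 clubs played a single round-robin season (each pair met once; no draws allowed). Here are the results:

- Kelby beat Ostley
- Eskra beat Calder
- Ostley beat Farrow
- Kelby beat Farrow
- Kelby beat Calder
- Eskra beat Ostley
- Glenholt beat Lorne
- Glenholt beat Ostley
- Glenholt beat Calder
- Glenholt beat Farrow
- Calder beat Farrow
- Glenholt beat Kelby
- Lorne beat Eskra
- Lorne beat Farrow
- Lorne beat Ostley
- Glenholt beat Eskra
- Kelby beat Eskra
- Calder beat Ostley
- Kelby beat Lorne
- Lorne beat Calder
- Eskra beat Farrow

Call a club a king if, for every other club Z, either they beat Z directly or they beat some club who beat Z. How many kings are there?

Glenholt reaches everyone (king).
Farrow cannot reach Glenholt, Kelby, Calder, Eskra, Lorne, Ostley in two steps.
Kelby cannot reach Glenholt in two steps.
Calder cannot reach Glenholt, Kelby, Eskra, Lorne in two steps.
Eskra cannot reach Glenholt, Kelby, Lorne in two steps.
Lorne cannot reach Glenholt, Kelby in two steps.
Ostley cannot reach Glenholt, Kelby, Calder, Eskra, Lorne in two steps.
Kings: Glenholt — 1.

1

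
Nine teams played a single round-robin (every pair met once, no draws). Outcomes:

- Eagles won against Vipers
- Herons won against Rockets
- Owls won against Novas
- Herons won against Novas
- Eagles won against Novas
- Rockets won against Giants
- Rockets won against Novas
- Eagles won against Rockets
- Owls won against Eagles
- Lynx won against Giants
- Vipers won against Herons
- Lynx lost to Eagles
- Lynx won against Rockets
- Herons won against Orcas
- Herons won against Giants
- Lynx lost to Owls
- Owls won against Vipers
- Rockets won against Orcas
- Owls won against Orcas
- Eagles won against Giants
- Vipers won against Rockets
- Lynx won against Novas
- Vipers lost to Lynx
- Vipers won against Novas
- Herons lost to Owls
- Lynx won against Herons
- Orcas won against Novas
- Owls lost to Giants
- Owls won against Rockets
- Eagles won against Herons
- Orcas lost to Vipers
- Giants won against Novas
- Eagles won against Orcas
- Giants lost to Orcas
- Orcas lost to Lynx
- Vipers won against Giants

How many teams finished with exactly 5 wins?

1

Win totals: Lynx 6, Vipers 5, Eagles 7, Novas 0, Rockets 3, Herons 4, Giants 2, Orcas 2, Owls 7.
Exactly 5: Vipers — 1 team.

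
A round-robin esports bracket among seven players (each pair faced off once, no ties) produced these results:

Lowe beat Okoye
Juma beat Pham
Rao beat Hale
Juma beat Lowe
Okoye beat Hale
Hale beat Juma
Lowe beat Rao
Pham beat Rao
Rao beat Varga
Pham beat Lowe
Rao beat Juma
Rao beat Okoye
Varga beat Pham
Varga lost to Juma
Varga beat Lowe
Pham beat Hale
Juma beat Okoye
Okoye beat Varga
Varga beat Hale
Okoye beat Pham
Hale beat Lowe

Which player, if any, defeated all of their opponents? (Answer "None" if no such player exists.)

Highest win total is Rao with 4 (out of 6 possible).
Rao lost to Lowe, Pham, so no player went undefeated.

None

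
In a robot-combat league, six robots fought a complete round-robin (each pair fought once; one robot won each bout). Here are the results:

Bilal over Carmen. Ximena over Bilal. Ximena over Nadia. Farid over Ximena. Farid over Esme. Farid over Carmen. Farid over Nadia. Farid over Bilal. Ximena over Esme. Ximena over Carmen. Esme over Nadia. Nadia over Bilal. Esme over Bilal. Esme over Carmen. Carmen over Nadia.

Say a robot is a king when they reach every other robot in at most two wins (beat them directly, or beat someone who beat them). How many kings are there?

1

Farid reaches everyone (king).
Bilal cannot reach Farid, Ximena, Esme in two steps.
Ximena cannot reach Farid in two steps.
Carmen cannot reach Farid, Ximena, Esme in two steps.
Esme cannot reach Farid, Ximena in two steps.
Nadia cannot reach Farid, Ximena, Esme in two steps.
Kings: Farid — 1.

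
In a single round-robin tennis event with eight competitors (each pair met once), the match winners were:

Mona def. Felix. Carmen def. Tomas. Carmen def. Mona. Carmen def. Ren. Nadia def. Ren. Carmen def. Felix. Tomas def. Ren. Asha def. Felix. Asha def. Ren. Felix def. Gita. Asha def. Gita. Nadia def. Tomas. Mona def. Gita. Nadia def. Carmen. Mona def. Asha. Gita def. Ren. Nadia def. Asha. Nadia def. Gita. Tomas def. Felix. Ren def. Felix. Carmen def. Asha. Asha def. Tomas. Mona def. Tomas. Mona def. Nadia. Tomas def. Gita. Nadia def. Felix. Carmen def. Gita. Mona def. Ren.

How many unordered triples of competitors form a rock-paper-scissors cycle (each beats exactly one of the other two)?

Win totals: Ren 1, Asha 4, Gita 1, Carmen 6, Felix 1, Nadia 6, Tomas 3, Mona 6.
A competitor with w wins dominates both others in C(w,2) triples; summing gives 0 + 6 + 0 + 15 + 0 + 15 + 3 + 15 = 54 transitive triples.
Total triples C(8,3) = 56, so cyclic triples = 56 − 54 = 2.

2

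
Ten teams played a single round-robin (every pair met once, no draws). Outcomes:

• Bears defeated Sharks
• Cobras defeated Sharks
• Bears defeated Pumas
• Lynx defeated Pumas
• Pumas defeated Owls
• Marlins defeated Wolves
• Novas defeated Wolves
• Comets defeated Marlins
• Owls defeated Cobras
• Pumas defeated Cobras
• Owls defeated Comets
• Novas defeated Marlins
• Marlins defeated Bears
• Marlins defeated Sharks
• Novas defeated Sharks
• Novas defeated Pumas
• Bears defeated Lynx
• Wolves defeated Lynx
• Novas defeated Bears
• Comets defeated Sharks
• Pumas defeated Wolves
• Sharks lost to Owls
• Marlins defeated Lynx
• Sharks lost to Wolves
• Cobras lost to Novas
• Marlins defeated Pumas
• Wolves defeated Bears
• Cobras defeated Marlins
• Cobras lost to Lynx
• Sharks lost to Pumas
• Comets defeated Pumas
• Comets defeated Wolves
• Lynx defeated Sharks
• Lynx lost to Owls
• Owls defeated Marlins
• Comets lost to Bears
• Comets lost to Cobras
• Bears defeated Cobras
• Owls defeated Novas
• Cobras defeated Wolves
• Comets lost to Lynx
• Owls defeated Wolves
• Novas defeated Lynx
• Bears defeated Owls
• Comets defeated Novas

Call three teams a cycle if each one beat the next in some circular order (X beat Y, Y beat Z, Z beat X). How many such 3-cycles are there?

Win totals: Sharks 0, Bears 6, Owls 7, Novas 7, Comets 5, Wolves 3, Lynx 4, Marlins 5, Cobras 4, Pumas 4.
A team with w wins dominates both others in C(w,2) triples; summing gives 0 + 15 + 21 + 21 + 10 + 3 + 6 + 10 + 6 + 6 = 98 transitive triples.
Total triples C(10,3) = 120, so cyclic triples = 120 − 98 = 22.

22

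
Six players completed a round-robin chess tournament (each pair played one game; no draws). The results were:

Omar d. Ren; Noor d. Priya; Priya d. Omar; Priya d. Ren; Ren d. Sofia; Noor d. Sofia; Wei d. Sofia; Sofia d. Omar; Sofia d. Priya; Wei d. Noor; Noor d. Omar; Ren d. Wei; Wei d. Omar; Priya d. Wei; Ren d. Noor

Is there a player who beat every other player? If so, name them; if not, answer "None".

None

Highest win total is Wei with 3 (out of 5 possible).
Wei lost to Priya, Ren, so no player went undefeated.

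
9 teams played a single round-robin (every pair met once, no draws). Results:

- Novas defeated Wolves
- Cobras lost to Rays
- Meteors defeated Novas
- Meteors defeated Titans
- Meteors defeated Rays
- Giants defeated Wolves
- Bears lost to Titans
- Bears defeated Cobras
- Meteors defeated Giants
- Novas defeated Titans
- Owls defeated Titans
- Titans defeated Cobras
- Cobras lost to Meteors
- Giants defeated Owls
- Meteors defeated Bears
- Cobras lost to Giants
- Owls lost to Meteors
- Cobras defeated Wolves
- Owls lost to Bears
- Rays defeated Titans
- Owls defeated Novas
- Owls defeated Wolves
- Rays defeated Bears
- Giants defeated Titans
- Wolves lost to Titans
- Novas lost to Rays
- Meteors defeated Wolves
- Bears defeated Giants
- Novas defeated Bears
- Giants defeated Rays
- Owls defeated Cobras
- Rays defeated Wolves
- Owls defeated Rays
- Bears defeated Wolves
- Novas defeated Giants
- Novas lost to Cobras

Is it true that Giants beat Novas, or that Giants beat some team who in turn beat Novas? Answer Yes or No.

Giants did not beat Novas directly.
Giants beat Titans, Owls, Rays, Cobras, Wolves. Of those, Owls beat Novas.

Yes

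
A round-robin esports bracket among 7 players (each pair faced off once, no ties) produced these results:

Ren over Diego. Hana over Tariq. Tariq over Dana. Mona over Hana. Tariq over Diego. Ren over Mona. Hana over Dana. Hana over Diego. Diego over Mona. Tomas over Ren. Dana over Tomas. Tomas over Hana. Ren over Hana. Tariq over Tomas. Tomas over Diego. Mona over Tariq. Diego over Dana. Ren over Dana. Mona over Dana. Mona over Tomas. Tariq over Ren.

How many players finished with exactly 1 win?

1

Win totals: Mona 4, Ren 4, Diego 2, Hana 3, Tomas 3, Dana 1, Tariq 4.
Exactly 1: Dana — 1 player.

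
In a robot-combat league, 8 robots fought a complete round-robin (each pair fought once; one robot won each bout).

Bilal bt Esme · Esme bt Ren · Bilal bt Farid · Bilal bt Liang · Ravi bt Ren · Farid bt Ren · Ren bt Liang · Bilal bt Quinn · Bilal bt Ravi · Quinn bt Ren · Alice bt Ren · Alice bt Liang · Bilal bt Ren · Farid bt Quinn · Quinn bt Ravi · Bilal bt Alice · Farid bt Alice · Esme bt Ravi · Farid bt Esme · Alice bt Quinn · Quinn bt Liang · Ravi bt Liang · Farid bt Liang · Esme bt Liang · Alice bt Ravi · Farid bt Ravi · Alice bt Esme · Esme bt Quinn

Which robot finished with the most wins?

Win totals: Alice 5, Liang 0, Bilal 7, Quinn 3, Ravi 2, Farid 6, Ren 1, Esme 4.
Bilal leads with 7 wins (next highest: 6).

Bilal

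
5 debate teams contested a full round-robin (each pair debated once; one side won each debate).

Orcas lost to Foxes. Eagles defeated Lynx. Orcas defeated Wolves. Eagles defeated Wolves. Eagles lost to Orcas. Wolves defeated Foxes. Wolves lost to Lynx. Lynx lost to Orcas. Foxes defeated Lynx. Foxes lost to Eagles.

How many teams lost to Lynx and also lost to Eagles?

1

Lynx beat: Wolves.
Eagles beat: Foxes, Wolves, Lynx.
Both beat: Wolves — 1.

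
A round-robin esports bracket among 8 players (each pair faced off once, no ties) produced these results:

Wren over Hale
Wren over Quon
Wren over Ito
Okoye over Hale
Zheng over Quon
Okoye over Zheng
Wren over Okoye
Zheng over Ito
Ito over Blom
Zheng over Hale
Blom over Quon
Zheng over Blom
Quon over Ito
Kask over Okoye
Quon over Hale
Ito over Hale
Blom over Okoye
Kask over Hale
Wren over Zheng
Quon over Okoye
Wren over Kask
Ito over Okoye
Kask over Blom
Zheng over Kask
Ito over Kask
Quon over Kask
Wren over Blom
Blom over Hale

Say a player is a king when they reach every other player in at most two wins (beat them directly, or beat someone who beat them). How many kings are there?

Quon cannot reach Wren in two steps.
Hale cannot reach Quon, Kask, Ito, Blom, Okoye, Wren, Zheng in two steps.
Kask cannot reach Ito, Wren in two steps.
Ito cannot reach Wren in two steps.
Blom cannot reach Wren in two steps.
Okoye cannot reach Wren in two steps.
Wren reaches everyone (king).
Zheng cannot reach Wren in two steps.
Kings: Wren — 1.

1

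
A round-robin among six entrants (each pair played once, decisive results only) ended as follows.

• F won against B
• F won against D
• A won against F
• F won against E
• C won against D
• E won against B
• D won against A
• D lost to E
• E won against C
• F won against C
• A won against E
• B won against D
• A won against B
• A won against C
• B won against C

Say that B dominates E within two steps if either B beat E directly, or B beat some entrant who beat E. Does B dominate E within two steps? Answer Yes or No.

No

B did not beat E directly.
B beat C, D, but each of them lost to E. No two-step path.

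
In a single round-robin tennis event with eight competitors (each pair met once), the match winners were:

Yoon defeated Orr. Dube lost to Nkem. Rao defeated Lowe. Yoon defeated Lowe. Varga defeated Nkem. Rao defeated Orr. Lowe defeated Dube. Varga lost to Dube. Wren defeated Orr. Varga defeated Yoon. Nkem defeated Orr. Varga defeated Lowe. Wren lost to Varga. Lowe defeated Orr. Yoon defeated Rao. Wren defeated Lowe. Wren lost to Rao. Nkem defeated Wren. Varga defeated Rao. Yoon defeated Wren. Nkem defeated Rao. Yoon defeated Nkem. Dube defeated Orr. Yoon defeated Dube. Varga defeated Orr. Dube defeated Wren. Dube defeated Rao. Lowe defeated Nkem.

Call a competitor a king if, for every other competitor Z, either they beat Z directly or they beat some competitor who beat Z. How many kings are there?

Orr cannot reach Nkem, Yoon, Lowe, Rao, Dube, Wren, Varga in two steps.
Nkem cannot reach Yoon in two steps.
Yoon reaches everyone (king).
Lowe cannot reach Yoon in two steps.
Rao cannot reach Yoon, Varga in two steps.
Dube reaches everyone (king).
Wren cannot reach Yoon, Rao, Varga in two steps.
Varga reaches everyone (king).
Kings: Yoon, Dube, Varga — 3.

3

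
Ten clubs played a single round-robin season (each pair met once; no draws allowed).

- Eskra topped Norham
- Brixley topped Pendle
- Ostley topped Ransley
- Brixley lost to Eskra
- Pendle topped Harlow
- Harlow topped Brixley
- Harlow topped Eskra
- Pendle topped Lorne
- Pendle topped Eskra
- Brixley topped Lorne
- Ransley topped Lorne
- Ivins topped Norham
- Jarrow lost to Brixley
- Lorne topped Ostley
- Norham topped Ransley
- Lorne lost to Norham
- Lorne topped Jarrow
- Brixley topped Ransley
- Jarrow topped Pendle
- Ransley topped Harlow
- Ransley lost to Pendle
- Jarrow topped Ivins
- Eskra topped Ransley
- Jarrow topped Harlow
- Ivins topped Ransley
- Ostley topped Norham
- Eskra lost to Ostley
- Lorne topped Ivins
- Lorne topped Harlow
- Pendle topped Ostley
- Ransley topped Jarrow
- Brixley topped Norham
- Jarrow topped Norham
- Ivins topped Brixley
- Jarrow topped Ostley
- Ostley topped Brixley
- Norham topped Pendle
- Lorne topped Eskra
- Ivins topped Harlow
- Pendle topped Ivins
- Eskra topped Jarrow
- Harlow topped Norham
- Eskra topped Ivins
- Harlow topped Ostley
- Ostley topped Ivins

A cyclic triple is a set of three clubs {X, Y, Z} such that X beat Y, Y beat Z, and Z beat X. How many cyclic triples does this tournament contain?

37

Win totals: Ostley 5, Lorne 5, Eskra 5, Pendle 6, Jarrow 5, Harlow 4, Ransley 3, Brixley 5, Ivins 4, Norham 3.
A club with w wins dominates both others in C(w,2) triples; summing gives 10 + 10 + 10 + 15 + 10 + 6 + 3 + 10 + 6 + 3 = 83 transitive triples.
Total triples C(10,3) = 120, so cyclic triples = 120 − 83 = 37.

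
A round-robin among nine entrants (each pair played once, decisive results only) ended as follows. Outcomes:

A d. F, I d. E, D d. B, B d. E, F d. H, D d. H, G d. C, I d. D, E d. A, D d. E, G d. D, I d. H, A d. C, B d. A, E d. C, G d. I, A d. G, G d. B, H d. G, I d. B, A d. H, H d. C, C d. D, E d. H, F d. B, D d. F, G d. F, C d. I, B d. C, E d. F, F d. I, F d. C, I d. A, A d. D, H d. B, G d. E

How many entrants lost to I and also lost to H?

I beat: A, B, D, E, H.
H beat: B, C, G.
Both beat: B — 1.

1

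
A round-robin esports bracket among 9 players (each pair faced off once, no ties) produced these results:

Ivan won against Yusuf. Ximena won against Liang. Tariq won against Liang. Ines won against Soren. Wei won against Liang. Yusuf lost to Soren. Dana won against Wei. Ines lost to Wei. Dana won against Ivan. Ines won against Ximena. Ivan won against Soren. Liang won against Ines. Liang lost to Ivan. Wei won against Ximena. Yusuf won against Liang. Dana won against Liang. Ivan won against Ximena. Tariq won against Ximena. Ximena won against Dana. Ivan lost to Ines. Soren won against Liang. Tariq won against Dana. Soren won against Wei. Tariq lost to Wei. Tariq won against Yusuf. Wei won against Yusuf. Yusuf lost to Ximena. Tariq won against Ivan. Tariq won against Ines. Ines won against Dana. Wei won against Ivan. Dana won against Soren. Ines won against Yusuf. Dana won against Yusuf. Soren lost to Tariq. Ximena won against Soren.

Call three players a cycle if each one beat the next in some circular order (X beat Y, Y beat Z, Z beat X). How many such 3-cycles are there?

Win totals: Dana 5, Soren 3, Ines 5, Tariq 7, Liang 1, Wei 6, Ximena 4, Ivan 4, Yusuf 1.
A player with w wins dominates both others in C(w,2) triples; summing gives 10 + 3 + 10 + 21 + 0 + 15 + 6 + 6 + 0 = 71 transitive triples.
Total triples C(9,3) = 84, so cyclic triples = 84 − 71 = 13.

13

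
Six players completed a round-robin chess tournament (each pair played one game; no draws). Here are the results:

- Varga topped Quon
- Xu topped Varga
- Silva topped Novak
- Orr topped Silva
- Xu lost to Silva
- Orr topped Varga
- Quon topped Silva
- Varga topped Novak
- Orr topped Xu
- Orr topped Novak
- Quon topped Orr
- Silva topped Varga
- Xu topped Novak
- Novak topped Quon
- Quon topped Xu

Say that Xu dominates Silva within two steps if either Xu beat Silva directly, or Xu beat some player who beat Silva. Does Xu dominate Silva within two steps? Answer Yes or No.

No

Xu did not beat Silva directly.
Xu beat Novak, Varga, but each of them lost to Silva. No two-step path.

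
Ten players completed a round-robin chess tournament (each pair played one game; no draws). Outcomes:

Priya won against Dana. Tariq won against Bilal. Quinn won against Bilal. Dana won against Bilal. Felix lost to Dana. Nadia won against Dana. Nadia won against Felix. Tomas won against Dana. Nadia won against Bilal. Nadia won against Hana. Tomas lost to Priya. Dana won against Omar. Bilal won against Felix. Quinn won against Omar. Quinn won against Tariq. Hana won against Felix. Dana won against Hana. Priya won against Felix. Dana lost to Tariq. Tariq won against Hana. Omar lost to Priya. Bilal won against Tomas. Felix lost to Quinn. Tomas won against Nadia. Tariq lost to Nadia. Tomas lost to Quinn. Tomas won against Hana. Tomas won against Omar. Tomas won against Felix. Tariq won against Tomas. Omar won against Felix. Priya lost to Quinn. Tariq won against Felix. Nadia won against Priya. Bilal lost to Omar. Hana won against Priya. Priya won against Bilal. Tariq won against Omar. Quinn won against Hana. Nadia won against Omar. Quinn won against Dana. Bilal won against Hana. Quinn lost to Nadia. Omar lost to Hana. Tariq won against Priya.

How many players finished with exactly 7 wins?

Win totals: Tomas 5, Bilal 3, Quinn 8, Dana 4, Omar 2, Nadia 8, Priya 5, Tariq 7, Felix 0, Hana 3.
Exactly 7: Tariq — 1 player.

1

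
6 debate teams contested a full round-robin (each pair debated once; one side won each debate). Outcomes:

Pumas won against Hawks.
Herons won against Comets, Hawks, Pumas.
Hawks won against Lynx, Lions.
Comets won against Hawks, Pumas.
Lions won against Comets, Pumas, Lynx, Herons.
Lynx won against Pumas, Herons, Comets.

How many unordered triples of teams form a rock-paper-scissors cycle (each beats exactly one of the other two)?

6

Win totals: Herons 3, Lions 4, Lynx 3, Hawks 2, Comets 2, Pumas 1.
A team with w wins dominates both others in C(w,2) triples; summing gives 3 + 6 + 3 + 1 + 1 + 0 = 14 transitive triples.
Total triples C(6,3) = 20, so cyclic triples = 20 − 14 = 6.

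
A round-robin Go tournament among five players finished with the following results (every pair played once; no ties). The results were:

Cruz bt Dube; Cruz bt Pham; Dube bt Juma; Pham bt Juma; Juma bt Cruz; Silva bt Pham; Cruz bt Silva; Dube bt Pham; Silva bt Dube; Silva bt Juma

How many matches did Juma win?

Juma's results: beat Cruz; lost to Pham, Silva, Dube.
That is 1 win.

1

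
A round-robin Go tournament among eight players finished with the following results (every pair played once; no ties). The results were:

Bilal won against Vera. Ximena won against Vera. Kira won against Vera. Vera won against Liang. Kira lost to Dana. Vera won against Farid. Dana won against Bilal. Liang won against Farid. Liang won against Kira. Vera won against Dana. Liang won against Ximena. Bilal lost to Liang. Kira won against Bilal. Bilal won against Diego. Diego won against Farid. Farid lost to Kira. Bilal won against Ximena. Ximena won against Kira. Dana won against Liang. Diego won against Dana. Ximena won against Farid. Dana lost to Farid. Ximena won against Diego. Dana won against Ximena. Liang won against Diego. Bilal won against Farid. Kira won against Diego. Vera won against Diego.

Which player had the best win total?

Liang

Win totals: Diego 2, Vera 4, Bilal 4, Kira 4, Farid 1, Ximena 4, Dana 4, Liang 5.
Liang leads with 5 wins (next highest: 4).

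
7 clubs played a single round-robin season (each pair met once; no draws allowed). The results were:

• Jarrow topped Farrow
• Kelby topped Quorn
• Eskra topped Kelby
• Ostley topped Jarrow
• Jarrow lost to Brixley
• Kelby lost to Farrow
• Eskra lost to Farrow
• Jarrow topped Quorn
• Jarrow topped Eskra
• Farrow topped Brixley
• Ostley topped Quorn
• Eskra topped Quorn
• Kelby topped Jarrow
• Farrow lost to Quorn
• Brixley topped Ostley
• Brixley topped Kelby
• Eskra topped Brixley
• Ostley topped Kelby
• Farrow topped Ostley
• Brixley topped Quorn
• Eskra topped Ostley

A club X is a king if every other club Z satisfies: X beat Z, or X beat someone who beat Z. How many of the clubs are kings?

Quorn cannot reach Jarrow in two steps.
Jarrow reaches everyone (king).
Eskra reaches everyone (king).
Kelby cannot reach Ostley, Brixley in two steps.
Farrow reaches everyone (king).
Ostley cannot reach Brixley in two steps.
Brixley reaches everyone (king).
Kings: Jarrow, Eskra, Farrow, Brixley — 4.

4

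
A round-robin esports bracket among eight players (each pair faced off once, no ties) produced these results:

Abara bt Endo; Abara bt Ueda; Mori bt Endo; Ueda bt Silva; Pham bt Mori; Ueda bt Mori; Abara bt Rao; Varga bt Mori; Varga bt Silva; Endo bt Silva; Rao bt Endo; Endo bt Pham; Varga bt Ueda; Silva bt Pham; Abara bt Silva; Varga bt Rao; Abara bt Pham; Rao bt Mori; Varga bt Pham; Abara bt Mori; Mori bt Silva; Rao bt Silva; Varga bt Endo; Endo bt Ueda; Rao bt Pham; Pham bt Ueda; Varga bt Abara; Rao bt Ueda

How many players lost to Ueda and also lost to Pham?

Ueda beat: Mori, Silva.
Pham beat: Ueda, Mori.
Both beat: Mori — 1.

1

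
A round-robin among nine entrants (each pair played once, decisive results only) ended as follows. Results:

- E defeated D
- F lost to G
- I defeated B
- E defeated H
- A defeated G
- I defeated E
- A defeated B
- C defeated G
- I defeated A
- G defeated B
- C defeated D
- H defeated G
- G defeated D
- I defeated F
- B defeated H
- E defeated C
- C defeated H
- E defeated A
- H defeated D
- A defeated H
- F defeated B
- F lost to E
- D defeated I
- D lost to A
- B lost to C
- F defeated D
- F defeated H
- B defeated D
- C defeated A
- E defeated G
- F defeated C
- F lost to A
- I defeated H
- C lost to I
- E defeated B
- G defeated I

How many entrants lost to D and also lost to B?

0

D beat: I.
B beat: D, H.
No one was beaten by both.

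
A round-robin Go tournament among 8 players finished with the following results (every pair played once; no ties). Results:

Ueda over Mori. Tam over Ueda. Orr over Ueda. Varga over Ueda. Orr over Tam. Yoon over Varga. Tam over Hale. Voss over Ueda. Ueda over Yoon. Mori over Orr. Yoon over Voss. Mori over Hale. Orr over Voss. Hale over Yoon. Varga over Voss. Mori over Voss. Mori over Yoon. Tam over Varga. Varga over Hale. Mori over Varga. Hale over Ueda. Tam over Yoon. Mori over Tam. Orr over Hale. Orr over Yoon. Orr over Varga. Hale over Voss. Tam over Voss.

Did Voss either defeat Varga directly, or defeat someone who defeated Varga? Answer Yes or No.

Voss did not beat Varga directly.
Voss beat Ueda, but each of them lost to Varga. No two-step path.

No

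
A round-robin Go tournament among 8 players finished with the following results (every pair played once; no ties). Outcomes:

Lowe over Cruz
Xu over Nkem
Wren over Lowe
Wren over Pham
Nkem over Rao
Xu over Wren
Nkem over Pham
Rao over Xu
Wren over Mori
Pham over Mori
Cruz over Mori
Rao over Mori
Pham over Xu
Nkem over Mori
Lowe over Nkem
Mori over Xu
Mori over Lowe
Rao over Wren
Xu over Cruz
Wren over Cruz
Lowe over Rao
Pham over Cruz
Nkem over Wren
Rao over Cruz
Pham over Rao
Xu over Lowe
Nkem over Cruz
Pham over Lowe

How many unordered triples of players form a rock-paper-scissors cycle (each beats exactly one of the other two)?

14

Win totals: Mori 2, Xu 4, Wren 4, Cruz 1, Pham 5, Rao 4, Nkem 5, Lowe 3.
A player with w wins dominates both others in C(w,2) triples; summing gives 1 + 6 + 6 + 0 + 10 + 6 + 10 + 3 = 42 transitive triples.
Total triples C(8,3) = 56, so cyclic triples = 56 − 42 = 14.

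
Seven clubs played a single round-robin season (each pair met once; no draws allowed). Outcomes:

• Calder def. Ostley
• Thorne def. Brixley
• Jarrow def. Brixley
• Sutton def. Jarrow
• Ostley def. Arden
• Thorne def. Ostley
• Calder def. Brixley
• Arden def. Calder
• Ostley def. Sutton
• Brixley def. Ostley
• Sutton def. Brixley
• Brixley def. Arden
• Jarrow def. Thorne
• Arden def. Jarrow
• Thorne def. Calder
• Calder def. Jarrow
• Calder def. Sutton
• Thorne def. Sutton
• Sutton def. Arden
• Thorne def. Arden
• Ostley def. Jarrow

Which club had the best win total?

Win totals: Jarrow 2, Calder 4, Sutton 3, Ostley 3, Arden 2, Thorne 5, Brixley 2.
Thorne leads with 5 wins (next highest: 4).

Thorne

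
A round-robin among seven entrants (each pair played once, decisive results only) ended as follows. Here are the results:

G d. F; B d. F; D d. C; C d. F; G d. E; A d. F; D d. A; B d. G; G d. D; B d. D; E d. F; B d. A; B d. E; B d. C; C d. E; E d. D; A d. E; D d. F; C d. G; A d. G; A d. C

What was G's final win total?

G's results: beat D, E, F; lost to A, B, C.
That is 3 wins.

3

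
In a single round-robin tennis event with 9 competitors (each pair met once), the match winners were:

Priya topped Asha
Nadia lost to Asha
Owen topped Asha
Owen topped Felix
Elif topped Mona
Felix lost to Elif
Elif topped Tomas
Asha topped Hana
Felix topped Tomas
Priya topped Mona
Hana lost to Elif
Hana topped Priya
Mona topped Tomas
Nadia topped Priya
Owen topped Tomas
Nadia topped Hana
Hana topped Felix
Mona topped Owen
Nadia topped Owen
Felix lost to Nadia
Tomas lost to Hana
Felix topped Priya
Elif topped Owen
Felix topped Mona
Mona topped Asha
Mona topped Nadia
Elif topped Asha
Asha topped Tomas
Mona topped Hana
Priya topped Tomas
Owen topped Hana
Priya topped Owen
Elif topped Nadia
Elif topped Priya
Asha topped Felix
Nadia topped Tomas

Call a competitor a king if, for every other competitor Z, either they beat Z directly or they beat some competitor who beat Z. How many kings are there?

Mona cannot reach Elif in two steps.
Asha cannot reach Elif in two steps.
Nadia cannot reach Elif in two steps.
Owen cannot reach Elif in two steps.
Felix cannot reach Elif in two steps.
Priya cannot reach Elif in two steps.
Hana cannot reach Nadia, Elif in two steps.
Elif reaches everyone (king).
Tomas cannot reach Mona, Asha, Nadia, Owen, Felix, Priya, Hana, Elif in two steps.
Kings: Elif — 1.

1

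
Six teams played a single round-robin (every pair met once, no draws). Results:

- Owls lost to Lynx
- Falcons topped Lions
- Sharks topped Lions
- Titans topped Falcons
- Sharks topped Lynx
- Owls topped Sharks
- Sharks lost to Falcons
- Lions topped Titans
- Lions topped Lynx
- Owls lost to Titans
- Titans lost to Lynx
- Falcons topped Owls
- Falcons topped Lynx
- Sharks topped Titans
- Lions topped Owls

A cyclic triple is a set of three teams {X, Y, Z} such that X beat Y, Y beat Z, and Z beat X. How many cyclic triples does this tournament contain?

6

Of the C(6,3) = 20 triples, the cyclic ones are: {Lions, Falcons, Titans}; {Lions, Sharks, Owls}; {Lynx, Falcons, Titans}; {Lynx, Sharks, Owls}; {Falcons, Sharks, Titans}; {Sharks, Titans, Owls}.
That is 6.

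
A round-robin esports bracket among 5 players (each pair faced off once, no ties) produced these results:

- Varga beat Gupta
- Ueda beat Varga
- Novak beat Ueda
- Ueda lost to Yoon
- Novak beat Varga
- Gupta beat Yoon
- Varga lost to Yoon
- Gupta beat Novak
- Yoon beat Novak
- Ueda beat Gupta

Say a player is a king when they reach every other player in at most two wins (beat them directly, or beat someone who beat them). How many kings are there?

3

Gupta reaches everyone (king).
Ueda reaches everyone (king).
Novak cannot reach Yoon in two steps.
Varga cannot reach Ueda in two steps.
Yoon reaches everyone (king).
Kings: Gupta, Ueda, Yoon — 3.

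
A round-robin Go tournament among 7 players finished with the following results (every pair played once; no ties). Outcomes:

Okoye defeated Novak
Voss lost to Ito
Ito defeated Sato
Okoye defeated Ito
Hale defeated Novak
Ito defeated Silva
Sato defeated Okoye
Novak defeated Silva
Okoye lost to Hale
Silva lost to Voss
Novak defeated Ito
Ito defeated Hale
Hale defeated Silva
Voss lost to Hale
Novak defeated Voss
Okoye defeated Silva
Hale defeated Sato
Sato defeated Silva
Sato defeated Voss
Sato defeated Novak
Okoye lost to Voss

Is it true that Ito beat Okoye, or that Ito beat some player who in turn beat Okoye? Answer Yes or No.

Yes

Ito did not beat Okoye directly.
Ito beat Sato, Voss, Hale, Silva. Of those, Sato beat Okoye.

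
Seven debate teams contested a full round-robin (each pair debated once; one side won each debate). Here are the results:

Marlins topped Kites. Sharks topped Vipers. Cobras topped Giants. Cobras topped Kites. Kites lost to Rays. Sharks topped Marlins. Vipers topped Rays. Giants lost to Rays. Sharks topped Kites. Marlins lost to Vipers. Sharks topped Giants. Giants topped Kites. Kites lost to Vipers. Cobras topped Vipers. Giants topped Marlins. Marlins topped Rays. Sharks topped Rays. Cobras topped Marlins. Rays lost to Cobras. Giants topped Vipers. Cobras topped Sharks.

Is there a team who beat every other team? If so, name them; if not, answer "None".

Cobras

Cobras has 6 wins out of 6 opponents — a perfect record.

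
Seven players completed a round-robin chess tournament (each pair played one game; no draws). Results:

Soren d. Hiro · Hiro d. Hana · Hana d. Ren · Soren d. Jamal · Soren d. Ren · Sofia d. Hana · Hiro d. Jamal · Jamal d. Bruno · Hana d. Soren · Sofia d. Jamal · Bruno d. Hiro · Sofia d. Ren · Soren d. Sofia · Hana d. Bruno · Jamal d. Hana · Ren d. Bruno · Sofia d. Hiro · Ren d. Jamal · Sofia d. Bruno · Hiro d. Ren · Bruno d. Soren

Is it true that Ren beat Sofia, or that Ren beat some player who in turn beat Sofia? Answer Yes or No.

Ren did not beat Sofia directly.
Ren beat Bruno, Jamal, but each of them lost to Sofia. No two-step path.

No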